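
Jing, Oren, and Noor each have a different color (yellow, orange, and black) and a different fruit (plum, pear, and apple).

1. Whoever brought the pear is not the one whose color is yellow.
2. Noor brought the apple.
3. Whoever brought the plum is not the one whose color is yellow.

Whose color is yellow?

With clues 1–3, Jing and Oren are impossible for the one with color yellow.
That leaves Noor.

Noor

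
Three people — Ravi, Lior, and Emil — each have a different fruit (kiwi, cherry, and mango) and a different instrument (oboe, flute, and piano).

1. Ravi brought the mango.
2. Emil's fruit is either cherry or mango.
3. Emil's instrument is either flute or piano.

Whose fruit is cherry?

Clue 1 rules out Ravi for the one with fruit cherry.
With clues 1–2, Lior is impossible for the one with fruit cherry.
That leaves Emil.

Emil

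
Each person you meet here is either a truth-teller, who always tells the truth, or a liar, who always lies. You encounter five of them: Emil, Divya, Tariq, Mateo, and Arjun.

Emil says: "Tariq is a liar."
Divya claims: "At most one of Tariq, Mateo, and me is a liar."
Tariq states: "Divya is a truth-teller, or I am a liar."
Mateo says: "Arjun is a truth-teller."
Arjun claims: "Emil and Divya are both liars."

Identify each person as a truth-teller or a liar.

Consider Emil. Suppose Emil is a truth-teller.
Then no assignment of the remaining roles makes every statement match its speaker's type — contradiction.
So Emil is a liar.
Consider Divya. Suppose Divya is a liar.
Then whichever role Tariq has, Tariq's statement has the wrong truth value — contradiction.
So Divya is a truth-teller.
With that fixed, Tariq's statement is true, so Tariq is a truth-teller.
With that fixed, Arjun's statement is false, so Arjun is a liar.
With that fixed, Mateo's statement is false, so Mateo is a liar.

Emil: liar, Divya: truth-teller, Tariq: truth-teller, Mateo: liar, Arjun: liar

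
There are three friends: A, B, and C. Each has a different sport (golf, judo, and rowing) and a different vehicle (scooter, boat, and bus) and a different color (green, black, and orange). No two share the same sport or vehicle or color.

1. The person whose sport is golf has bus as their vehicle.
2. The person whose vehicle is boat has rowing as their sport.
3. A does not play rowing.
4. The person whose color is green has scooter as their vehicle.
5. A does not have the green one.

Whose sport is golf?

With clues 1–5, B and C are impossible for the one with sport golf.
That leaves A.

A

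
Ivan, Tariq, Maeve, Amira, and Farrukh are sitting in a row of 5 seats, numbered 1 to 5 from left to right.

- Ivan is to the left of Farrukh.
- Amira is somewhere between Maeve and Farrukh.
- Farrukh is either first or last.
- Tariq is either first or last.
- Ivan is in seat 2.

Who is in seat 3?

With clues 1–3, Farrukh is ruled out for seat 3.
With clues 1–4, Tariq is ruled out for seat 3.
With clues 1–5, Amira and Ivan are ruled out for seat 3.
So seat 3 is Maeve.

Maeve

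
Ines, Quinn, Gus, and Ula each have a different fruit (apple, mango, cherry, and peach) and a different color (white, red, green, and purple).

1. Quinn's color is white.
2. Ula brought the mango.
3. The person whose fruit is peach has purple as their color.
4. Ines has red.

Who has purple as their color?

Gus

Clue 1 rules out Quinn for the one with color purple.
With clues 1–3, Ula is impossible for the one with color purple.
With clues 1–4, Ines is impossible for the one with color purple.
That leaves Gus.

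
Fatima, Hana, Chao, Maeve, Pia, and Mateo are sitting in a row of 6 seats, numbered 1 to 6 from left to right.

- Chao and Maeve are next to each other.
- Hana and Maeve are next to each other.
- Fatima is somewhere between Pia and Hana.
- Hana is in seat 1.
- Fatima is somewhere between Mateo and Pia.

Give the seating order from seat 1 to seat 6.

From clues 1–2: Maeve is in {2,3,4,5}.
From clues 1–3: Fatima is in {2,3,4,5}.
From clues 1–4: Hana → seat 1, Maeve → seat 2, Chao → seat 3.
From clues 1–5: Mateo → seat 4, Fatima → seat 5, Pia → seat 6.

Hana, Maeve, Chao, Mateo, Fatima, Pia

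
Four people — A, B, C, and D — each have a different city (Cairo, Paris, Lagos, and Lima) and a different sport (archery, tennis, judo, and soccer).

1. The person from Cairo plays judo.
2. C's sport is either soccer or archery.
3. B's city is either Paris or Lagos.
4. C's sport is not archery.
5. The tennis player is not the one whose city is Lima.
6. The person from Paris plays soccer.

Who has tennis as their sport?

B

With clues 1–2, C is impossible for the one with sport tennis.
With clues 1–6, A and D are impossible for the one with sport tennis.
That leaves B.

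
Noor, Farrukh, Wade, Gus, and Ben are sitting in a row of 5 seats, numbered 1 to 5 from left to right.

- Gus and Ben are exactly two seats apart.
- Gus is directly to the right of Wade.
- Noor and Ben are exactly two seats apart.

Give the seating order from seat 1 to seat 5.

Noor, Farrukh, Ben, Wade, Gus

From clues 1–2: Wade is in {1,2,3,4}.
From clues 1–3: Noor → seat 1, Farrukh → seat 2, Ben → seat 3, Wade → seat 4, Gus → seat 5.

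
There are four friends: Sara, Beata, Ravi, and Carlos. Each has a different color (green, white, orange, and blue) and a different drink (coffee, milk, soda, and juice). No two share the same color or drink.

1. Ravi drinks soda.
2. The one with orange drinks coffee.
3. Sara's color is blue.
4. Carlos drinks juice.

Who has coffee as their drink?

Beata

Clue 1 rules out Ravi for the one with drink coffee.
With clues 1–3, Sara is impossible for the one with drink coffee.
With clues 1–4, Carlos is impossible for the one with drink coffee.
That leaves Beata.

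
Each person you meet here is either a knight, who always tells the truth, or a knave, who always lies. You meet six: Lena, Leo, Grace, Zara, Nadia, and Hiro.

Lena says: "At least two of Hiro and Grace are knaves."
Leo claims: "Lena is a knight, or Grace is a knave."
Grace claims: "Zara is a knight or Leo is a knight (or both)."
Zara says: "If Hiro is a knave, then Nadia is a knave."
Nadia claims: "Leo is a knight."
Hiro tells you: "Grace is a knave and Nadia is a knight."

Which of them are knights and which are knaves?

Consider Lena. Suppose Lena is a knight.
Then no assignment of the remaining roles makes every statement match its speaker's type — contradiction.
So Lena is a knave.
Consider Leo. Suppose Leo is a knight.
Then no assignment of the remaining roles makes every statement match its speaker's type — contradiction.
So Leo is a knave.
With that fixed, Nadia's statement is false, so Nadia is a knave.
With that fixed, Hiro's statement is false, so Hiro is a knave.
With that fixed, Zara's statement is true, so Zara is a knight.
With that fixed, Grace's statement is true, so Grace is a knight.

Lena: knave, Leo: knave, Grace: knight, Zara: knight, Nadia: knave, Hiro: knave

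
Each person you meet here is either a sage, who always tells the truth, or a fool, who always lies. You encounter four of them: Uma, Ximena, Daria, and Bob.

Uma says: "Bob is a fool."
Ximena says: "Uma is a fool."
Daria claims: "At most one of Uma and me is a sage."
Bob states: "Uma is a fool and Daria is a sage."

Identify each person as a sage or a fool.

Uma: fool, Ximena: sage, Daria: sage, Bob: sage

Consider Uma. Suppose Uma is a sage.
Then whichever role Daria has, Daria's statement has the wrong truth value — contradiction.
So Uma is a fool.
With that fixed, Ximena's statement is true, so Ximena is a sage.
With that fixed, Daria's statement is true, so Daria is a sage.
With that fixed, Bob's statement is true, so Bob is a sage.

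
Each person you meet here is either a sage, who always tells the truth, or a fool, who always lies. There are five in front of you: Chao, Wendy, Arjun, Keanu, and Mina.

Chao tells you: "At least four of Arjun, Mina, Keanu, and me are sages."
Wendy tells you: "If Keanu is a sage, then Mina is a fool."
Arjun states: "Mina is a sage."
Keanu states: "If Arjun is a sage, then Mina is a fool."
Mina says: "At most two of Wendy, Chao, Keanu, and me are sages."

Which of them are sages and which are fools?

Chao: fool, Wendy: sage, Arjun: sage, Keanu: fool, Mina: sage

Consider Chao. Suppose Chao is a sage.
Then no assignment of the remaining roles makes every statement match its speaker's type — contradiction.
So Chao is a fool.
Consider Wendy. Suppose Wendy is a fool.
Then no assignment of the remaining roles makes every statement match its speaker's type — contradiction.
So Wendy is a sage.
Consider Arjun. Suppose Arjun is a fool.
Then no assignment of the remaining roles makes every statement match its speaker's type — contradiction.
So Arjun is a sage.
Consider Keanu. Suppose Keanu is a sage.
Then whichever role Mina has, Mina's statement has the wrong truth value — contradiction.
So Keanu is a fool.
With that fixed, Mina's statement is true, so Mina is a sage.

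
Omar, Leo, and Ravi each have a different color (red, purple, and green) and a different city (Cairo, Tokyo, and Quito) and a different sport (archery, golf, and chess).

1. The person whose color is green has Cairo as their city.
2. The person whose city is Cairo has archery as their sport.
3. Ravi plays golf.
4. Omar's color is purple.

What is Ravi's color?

With clues 1–3, green is impossible for Ravi's color.
With clues 1–4, purple is impossible for Ravi's color.
That leaves red.

red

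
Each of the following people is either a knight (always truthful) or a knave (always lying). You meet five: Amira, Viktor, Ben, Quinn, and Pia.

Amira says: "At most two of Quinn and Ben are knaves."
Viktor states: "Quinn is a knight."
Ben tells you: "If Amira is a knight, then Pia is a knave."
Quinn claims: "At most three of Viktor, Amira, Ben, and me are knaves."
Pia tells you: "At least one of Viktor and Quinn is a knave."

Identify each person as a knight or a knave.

Regardless of anyone's role, Amira's statement is true, so Amira is a knight.
With that fixed, Quinn's statement is true, so Quinn is a knight.
With that fixed, Viktor's statement is true, so Viktor is a knight.
With that fixed, Pia's statement is false, so Pia is a knave.
With that fixed, Ben's statement is true, so Ben is a knight.

Amira: knight, Viktor: knight, Ben: knight, Quinn: knight, Pia: knave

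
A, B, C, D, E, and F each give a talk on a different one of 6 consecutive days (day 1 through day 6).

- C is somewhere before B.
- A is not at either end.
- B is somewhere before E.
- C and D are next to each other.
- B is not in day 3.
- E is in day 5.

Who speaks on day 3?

A

With clues 1–4, E is ruled out for day 3.
With clues 1–5, B is ruled out for day 3.
With clues 1–6, C, D, and F are ruled out for day 3.
So day 3 is A.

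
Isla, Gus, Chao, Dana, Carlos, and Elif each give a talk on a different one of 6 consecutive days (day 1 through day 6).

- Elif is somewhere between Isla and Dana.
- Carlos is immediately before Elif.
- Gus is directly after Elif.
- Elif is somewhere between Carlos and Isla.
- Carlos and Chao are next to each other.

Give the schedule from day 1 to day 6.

Dana, Chao, Carlos, Elif, Gus, Isla

From clue 1: Elif is in {2,3,4,5}.
From clues 1–2: Carlos is in {2,3,4}.
From clues 1–3: Gus is in {4,5}.
From clues 1–4: Isla is in {5,6}.
From clues 1–5: Dana → day 1, Chao → day 2, Carlos → day 3, Elif → day 4, Gus → day 5, Isla → day 6.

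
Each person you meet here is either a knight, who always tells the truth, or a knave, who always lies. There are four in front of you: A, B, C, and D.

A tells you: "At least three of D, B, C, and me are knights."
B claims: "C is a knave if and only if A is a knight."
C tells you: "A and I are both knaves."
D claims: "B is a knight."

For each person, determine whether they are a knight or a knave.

Consider A. Suppose A is a knave.
Then whichever role C has, C's statement has the wrong truth value — contradiction.
So A is a knight.
With that fixed, C's statement is false, so C is a knave.
With that fixed, B's statement is true, so B is a knight.
With that fixed, D's statement is true, so D is a knight.

A: knight, B: knight, C: knave, D: knight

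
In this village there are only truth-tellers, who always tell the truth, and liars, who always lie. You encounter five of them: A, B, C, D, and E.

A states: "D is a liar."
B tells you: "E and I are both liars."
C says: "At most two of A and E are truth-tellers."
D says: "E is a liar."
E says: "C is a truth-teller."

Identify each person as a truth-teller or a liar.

A: truth-teller, B: liar, C: truth-teller, D: liar, E: truth-teller

Regardless of anyone's role, C's statement is true, so C is a truth-teller.
With that fixed, E's statement is true, so E is a truth-teller.
With that fixed, B's statement is false, so B is a liar.
With that fixed, D's statement is false, so D is a liar.
With that fixed, A's statement is true, so A is a truth-teller.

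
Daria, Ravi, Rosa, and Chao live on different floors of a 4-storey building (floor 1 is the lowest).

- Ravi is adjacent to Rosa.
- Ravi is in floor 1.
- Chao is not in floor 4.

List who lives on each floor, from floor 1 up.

Ravi, Rosa, Chao, Daria

From clues 1–2: Ravi → floor 1, Rosa → floor 2.
From clues 1–3: Chao → floor 3, Daria → floor 4.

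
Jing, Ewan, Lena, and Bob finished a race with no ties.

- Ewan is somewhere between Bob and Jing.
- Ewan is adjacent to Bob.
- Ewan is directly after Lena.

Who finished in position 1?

Jing

With clue 1, Ewan is ruled out for place 1.
With clues 1–3, Bob and Lena are ruled out for place 1.
So place 1 is Jing.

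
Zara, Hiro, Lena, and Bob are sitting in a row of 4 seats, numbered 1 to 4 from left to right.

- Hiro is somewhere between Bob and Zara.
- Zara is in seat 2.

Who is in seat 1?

With clue 1, Hiro is ruled out for seat 1.
With clues 1–2, Bob and Zara are ruled out for seat 1.
So seat 1 is Lena.

Lena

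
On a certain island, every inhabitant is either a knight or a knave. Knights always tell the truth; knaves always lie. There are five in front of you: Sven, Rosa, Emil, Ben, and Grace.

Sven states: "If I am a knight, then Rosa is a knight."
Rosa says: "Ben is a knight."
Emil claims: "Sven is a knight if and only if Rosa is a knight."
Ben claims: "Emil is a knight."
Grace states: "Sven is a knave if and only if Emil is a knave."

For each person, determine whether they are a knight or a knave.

Consider Sven. Suppose Sven is a knave.
Then Sven's own statement would have to be false, but it can't be — contradiction.
So Sven is a knight.
Consider Rosa. Suppose Rosa is a knave.
Then Sven's statement comes out false, contradicting Sven being a knight.
So Rosa is a knight.
With that fixed, Emil's statement is true, so Emil is a knight.
With that fixed, Ben's statement is true, so Ben is a knight.
With that fixed, Grace's statement is true, so Grace is a knight.

Sven: knight, Rosa: knight, Emil: knight, Ben: knight, Grace: knight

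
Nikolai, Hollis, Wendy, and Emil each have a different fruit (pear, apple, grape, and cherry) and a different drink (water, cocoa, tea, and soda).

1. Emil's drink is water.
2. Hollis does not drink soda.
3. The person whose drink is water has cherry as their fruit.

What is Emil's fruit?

With clues 1–3, apple, grape, and pear are impossible for Emil's fruit.
That leaves cherry.

cherry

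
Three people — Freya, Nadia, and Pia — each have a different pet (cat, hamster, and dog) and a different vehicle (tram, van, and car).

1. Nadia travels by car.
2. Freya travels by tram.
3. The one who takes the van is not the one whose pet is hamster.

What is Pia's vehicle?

van

Clue 1 rules out car for Pia's vehicle.
With clues 1–2, tram is impossible for Pia's vehicle.
That leaves van.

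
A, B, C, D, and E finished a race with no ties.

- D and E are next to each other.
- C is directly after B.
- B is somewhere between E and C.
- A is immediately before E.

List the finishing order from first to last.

From clues 1–2: A is in {1,3,5}.
From clues 1–3: B is in {3,4}.
From clues 1–4: A → place 1, E → place 2, D → place 3, B → place 4, C → place 5.

A, E, D, B, C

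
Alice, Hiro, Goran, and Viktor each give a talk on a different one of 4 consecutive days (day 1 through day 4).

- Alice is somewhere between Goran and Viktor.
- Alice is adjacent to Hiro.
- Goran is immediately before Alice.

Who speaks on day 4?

With clue 1, Alice is ruled out for day 4.
With clues 1–2, Hiro is ruled out for day 4.
With clues 1–3, Goran is ruled out for day 4.
So day 4 is Viktor.

Viktor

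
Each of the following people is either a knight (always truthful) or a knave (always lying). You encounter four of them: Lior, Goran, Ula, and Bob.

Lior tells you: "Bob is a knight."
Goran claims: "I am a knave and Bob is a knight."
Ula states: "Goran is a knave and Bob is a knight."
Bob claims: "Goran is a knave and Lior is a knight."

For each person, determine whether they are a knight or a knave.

Consider Lior. Suppose Lior is a knight.
Then no assignment of the remaining roles makes every statement match its speaker's type — contradiction.
So Lior is a knave.
With that fixed, Bob's statement is false, so Bob is a knave.
With that fixed, Goran's statement is false, so Goran is a knave.
With that fixed, Ula's statement is false, so Ula is a knave.

Lior: knave, Goran: knave, Ula: knave, Bob: knave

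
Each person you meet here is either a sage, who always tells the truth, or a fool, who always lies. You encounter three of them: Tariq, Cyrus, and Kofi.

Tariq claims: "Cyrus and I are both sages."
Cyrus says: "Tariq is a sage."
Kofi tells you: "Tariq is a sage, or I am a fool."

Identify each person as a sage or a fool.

Tariq: sage, Cyrus: sage, Kofi: sage

Consider Tariq. Suppose Tariq is a fool.
Then whichever role Kofi has, Kofi's statement has the wrong truth value — contradiction.
So Tariq is a sage.
With that fixed, Cyrus's statement is true, so Cyrus is a sage.
With that fixed, Kofi's statement is true, so Kofi is a sage.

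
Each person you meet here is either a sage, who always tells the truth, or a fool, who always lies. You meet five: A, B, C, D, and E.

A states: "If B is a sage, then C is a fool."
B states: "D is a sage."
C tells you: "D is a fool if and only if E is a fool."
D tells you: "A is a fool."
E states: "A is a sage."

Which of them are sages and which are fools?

A: sage, B: fool, C: fool, D: fool, E: sage

Consider A. Suppose A is a fool.
Then no assignment of the remaining roles makes every statement match its speaker's type — contradiction.
So A is a sage.
With that fixed, D's statement is false, so D is a fool.
With that fixed, E's statement is true, so E is a sage.
With that fixed, B's statement is false, so B is a fool.
With that fixed, C's statement is false, so C is a fool.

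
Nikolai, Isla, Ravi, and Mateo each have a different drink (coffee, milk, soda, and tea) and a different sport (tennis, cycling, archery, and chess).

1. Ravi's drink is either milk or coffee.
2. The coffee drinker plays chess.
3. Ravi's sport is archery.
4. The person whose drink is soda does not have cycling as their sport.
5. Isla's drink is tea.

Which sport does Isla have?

cycling

With clues 1–3, archery is impossible for Isla's sport.
With clues 1–5, chess and tennis are impossible for Isla's sport.
That leaves cycling.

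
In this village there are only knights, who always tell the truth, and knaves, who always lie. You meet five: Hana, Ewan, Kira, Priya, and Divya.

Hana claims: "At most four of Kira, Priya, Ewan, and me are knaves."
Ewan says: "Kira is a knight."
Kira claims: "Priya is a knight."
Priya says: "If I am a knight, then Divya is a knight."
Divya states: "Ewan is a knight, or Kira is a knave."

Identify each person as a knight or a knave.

Hana: knight, Ewan: knight, Kira: knight, Priya: knight, Divya: knight

Regardless of anyone's role, Hana's statement is true, so Hana is a knight.
Consider Ewan. Suppose Ewan is a knave.
Then no assignment of the remaining roles makes every statement match its speaker's type — contradiction.
So Ewan is a knight.
With that fixed, Divya's statement is true, so Divya is a knight.
With that fixed, Priya's statement is true, so Priya is a knight.
With that fixed, Kira's statement is true, so Kira is a knight.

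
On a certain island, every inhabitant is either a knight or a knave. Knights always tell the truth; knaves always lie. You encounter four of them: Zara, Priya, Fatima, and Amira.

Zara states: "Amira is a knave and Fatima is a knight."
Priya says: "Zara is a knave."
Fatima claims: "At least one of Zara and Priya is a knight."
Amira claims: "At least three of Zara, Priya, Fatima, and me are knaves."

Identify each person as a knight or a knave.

Consider Zara. Suppose Zara is a knave.
Then no assignment of the remaining roles makes every statement match its speaker's type — contradiction.
So Zara is a knight.
With that fixed, Priya's statement is false, so Priya is a knave.
With that fixed, Fatima's statement is true, so Fatima is a knight.
With that fixed, Amira's statement is false, so Amira is a knave.

Zara: knight, Priya: knave, Fatima: knight, Amira: knave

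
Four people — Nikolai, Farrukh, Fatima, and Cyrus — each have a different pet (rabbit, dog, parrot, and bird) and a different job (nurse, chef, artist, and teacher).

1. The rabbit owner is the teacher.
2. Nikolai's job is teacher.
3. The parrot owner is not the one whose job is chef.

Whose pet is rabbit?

Nikolai

With clues 1–2, Cyrus, Farrukh, and Fatima are impossible for the one with pet rabbit.
That leaves Nikolai.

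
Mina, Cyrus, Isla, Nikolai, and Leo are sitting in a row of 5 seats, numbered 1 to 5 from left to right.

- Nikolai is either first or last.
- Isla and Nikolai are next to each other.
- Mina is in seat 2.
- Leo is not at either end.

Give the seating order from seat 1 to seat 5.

Cyrus, Mina, Leo, Isla, Nikolai

From clue 1: Nikolai is in {1,5}.
From clues 1–2: Isla is in {2,4}.
From clues 1–3: Mina → seat 2, Isla → seat 4, Nikolai → seat 5.
From clues 1–4: Cyrus → seat 1, Leo → seat 3.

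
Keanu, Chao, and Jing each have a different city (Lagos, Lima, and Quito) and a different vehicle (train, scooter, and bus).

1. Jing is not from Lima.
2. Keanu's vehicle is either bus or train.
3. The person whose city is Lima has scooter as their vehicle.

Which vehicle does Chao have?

scooter

With clues 1–3, bus and train are impossible for Chao's vehicle.
That leaves scooter.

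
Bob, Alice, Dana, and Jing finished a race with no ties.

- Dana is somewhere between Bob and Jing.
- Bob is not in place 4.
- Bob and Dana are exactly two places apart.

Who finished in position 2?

Alice

With clues 1–2, Jing is ruled out for place 2.
With clues 1–3, Bob and Dana are ruled out for place 2.
So place 2 is Alice.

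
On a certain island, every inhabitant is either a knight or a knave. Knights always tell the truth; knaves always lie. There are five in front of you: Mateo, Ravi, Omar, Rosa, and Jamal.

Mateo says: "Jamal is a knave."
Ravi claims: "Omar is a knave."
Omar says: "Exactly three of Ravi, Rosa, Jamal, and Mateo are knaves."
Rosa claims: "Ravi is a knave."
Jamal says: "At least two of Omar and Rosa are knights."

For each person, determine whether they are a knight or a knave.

Mateo: knight, Ravi: knight, Omar: knave, Rosa: knave, Jamal: knave

Consider Mateo. Suppose Mateo is a knave.
Then no assignment of the remaining roles makes every statement match its speaker's type — contradiction.
So Mateo is a knight.
Consider Ravi. Suppose Ravi is a knave.
Then no assignment of the remaining roles makes every statement match its speaker's type — contradiction.
So Ravi is a knight.
With that fixed, Omar's statement is false, so Omar is a knave.
With that fixed, Rosa's statement is false, so Rosa is a knave.
With that fixed, Jamal's statement is false, so Jamal is a knave.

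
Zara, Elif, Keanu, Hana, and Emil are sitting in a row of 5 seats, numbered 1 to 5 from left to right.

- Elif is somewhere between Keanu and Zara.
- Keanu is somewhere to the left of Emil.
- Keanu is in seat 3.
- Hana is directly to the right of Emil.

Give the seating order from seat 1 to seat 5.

From clue 1: Elif is in {2,3,4}.
From clues 1–3: Zara → seat 1, Elif → seat 2, Keanu → seat 3.
From clues 1–4: Emil → seat 4, Hana → seat 5.

Zara, Elif, Keanu, Emil, Hana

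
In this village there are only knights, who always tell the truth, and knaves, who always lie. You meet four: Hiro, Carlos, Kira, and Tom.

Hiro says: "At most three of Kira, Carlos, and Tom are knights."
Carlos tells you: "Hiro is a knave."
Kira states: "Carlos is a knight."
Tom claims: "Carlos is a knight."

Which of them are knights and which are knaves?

Regardless of anyone's role, Hiro's statement is true, so Hiro is a knight.
With that fixed, Carlos's statement is false, so Carlos is a knave.
With that fixed, Kira's statement is false, so Kira is a knave.
With that fixed, Tom's statement is false, so Tom is a knave.

Hiro: knight, Carlos: knave, Kira: knave, Tom: knave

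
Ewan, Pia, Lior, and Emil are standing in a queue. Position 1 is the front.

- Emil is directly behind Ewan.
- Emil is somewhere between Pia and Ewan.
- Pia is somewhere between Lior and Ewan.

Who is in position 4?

With clue 1, Ewan is ruled out for position 4.
With clues 1–2, Emil is ruled out for position 4.
With clues 1–3, Pia is ruled out for position 4.
So position 4 is Lior.

Lior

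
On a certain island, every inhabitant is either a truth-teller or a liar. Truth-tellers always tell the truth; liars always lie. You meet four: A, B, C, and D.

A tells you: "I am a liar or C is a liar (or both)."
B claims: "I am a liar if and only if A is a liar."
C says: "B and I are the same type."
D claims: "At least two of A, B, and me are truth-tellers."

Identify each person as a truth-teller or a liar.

A: truth-teller, B: truth-teller, C: liar, D: truth-teller

Consider A. Suppose A is a liar.
Then A's own statement would have to be false, but it can't be — contradiction.
So A is a truth-teller.
Consider B. Suppose B is a liar.
Then whichever role C has, C's statement has the wrong truth value — contradiction.
So B is a truth-teller.
With that fixed, D's statement is true, so D is a truth-teller.
Consider C. Suppose C is a truth-teller.
Then A's statement comes out false, contradicting A being a truth-teller.
So C is a liar.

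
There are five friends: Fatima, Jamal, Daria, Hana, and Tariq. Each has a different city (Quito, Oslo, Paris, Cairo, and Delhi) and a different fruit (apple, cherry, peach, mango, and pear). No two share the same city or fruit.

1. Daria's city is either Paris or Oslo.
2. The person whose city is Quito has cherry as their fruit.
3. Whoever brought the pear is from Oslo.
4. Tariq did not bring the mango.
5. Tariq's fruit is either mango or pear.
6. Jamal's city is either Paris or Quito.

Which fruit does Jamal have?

With clues 1–5, pear is impossible for Jamal's fruit.
With clues 1–6, apple, mango, and peach are impossible for Jamal's fruit.
That leaves cherry.

cherry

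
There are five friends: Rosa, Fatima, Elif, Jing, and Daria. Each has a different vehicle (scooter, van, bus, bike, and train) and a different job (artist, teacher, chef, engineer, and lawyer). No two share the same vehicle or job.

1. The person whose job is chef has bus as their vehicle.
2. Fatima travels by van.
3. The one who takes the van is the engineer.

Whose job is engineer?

With clues 1–3, Daria, Elif, Jing, and Rosa are impossible for the one with job engineer.
That leaves Fatima.

Fatima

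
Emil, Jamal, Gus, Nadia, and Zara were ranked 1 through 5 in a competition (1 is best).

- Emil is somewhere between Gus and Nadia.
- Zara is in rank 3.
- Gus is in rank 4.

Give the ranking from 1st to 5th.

Nadia, Emil, Zara, Gus, Jamal

From clue 1: Emil is in {2,3,4}.
From clues 1–2: Zara → rank 3.
From clues 1–3: Nadia → rank 1, Emil → rank 2, Gus → rank 4, Jamal → rank 5.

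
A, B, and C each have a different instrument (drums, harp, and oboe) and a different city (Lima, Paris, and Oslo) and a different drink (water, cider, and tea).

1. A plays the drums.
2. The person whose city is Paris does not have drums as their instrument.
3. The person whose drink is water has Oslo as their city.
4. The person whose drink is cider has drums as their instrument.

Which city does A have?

With clues 1–2, Paris is impossible for A's city.
With clues 1–4, Oslo is impossible for A's city.
That leaves Lima.

Lima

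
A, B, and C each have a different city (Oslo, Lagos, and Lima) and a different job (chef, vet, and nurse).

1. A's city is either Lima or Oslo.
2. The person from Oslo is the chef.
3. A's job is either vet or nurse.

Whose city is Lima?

With clues 1–3, B and C are impossible for the one with city Lima.
That leaves A.

A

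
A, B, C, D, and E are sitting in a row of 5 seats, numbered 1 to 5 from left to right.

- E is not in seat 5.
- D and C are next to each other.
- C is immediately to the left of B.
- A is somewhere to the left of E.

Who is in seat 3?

D

With clues 1–3, A and E are ruled out for seat 3.
With clues 1–4, B and C are ruled out for seat 3.
So seat 3 is D.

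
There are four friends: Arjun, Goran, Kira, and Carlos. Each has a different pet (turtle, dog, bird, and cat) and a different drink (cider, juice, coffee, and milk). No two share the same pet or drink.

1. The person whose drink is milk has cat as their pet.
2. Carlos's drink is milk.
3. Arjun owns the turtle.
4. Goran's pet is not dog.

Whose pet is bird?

With clues 1–2, Carlos is impossible for the one with pet bird.
With clues 1–3, Arjun is impossible for the one with pet bird.
With clues 1–4, Kira is impossible for the one with pet bird.
That leaves Goran.

Goran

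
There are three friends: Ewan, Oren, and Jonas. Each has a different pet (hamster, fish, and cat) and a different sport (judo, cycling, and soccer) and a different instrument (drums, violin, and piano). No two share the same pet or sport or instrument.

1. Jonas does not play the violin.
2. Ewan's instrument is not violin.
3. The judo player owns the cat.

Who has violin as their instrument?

Clue 1 rules out Jonas for the one with instrument violin.
With clues 1–2, Ewan is impossible for the one with instrument violin.
That leaves Oren.

Oren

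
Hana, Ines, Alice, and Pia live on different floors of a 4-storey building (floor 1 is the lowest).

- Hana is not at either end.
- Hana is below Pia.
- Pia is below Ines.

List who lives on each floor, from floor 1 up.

From clue 1: Hana is in {2,3}.
From clues 1–3: Alice → floor 1, Hana → floor 2, Pia → floor 3, Ines → floor 4.

Alice, Hana, Pia, Ines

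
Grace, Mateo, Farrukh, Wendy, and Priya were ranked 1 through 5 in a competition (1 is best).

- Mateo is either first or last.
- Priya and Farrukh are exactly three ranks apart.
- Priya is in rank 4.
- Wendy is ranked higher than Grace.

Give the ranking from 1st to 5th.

Farrukh, Wendy, Grace, Priya, Mateo

From clue 1: Mateo is in {1,5}.
From clues 1–3: Farrukh → rank 1, Priya → rank 4, Mateo → rank 5.
From clues 1–4: Wendy → rank 2, Grace → rank 3.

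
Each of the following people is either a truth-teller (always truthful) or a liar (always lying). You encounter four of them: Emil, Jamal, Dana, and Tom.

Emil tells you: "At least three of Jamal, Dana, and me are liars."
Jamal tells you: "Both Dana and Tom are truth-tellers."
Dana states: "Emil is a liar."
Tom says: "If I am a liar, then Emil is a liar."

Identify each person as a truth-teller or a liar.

Consider Emil. Suppose Emil is a truth-teller.
Then Emil's own statement would have to be true, but it can't be — contradiction.
So Emil is a liar.
With that fixed, Dana's statement is true, so Dana is a truth-teller.
With that fixed, Tom's statement is true, so Tom is a truth-teller.
With that fixed, Jamal's statement is true, so Jamal is a truth-teller.

Emil: liar, Jamal: truth-teller, Dana: truth-teller, Tom: truth-teller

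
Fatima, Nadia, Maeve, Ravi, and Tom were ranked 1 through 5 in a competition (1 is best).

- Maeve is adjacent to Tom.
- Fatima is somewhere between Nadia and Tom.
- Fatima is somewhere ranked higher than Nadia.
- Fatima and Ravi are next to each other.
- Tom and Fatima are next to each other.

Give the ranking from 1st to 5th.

From clues 1–2: Fatima is in {2,3,4}.
From clues 1–3: Fatima is in {3,4}.
From clues 1–4: Nadia → rank 5.
From clues 1–5: Maeve → rank 1, Tom → rank 2, Fatima → rank 3, Ravi → rank 4.

Maeve, Tom, Fatima, Ravi, Nadia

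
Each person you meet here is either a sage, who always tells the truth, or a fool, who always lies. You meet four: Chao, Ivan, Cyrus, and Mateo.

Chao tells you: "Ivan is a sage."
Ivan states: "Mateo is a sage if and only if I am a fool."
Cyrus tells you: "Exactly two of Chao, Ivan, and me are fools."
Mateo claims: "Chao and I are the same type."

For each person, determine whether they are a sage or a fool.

Chao: sage, Ivan: sage, Cyrus: fool, Mateo: fool

Consider Chao. Suppose Chao is a fool.
Then whichever role Mateo has, Mateo's statement has the wrong truth value — contradiction.
So Chao is a sage.
Consider Ivan. Suppose Ivan is a fool.
Then Chao's statement comes out false, contradicting Chao being a sage.
So Ivan is a sage.
With that fixed, Cyrus's statement is false, so Cyrus is a fool.
Consider Mateo. Suppose Mateo is a sage.
Then Ivan's statement comes out false, contradicting Ivan being a sage.
So Mateo is a fool.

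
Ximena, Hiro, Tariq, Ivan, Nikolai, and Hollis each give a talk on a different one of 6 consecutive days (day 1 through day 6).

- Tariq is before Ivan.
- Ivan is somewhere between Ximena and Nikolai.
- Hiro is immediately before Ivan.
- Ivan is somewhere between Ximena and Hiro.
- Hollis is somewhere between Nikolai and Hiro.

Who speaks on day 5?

Ivan

With clues 1–2, Tariq is ruled out for day 5.
With clues 1–3, Hiro is ruled out for day 5.
With clues 1–4, Nikolai is ruled out for day 5.
With clues 1–5, Hollis and Ximena are ruled out for day 5.
So day 5 is Ivan.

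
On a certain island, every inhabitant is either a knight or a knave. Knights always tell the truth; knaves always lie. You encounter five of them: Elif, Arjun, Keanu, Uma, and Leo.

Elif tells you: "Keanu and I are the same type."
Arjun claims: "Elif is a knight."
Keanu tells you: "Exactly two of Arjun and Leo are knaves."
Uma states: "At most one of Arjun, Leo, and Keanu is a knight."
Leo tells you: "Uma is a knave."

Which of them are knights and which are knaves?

Consider Elif. Suppose Elif is a knight.
Then no assignment of the remaining roles makes every statement match its speaker's type — contradiction.
So Elif is a knave.
With that fixed, Arjun's statement is false, so Arjun is a knave.
Consider Keanu. Suppose Keanu is a knave.
Then Elif's statement comes out true, contradicting Elif being a knave.
So Keanu is a knight.
Consider Uma. Suppose Uma is a knave.
Then no assignment of the remaining roles makes every statement match its speaker's type — contradiction.
So Uma is a knight.
With that fixed, Leo's statement is false, so Leo is a knave.

Elif: knave, Arjun: knave, Keanu: knight, Uma: knight, Leo: knave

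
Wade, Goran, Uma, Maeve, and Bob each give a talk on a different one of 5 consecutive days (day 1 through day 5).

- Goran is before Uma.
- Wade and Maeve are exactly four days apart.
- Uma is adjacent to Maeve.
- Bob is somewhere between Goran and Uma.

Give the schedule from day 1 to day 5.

From clue 1: Goran is in {1,2,3,4}.
From clues 1–2: Wade is in {1,5}.
From clues 1–3: Wade → day 1, Uma → day 4, Maeve → day 5.
From clues 1–4: Goran → day 2, Bob → day 3.

Wade, Goran, Bob, Uma, Maeve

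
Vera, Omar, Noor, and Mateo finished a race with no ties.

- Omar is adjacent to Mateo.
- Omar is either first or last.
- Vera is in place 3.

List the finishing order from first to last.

From clues 1–2: Omar is in {1,4}.
From clues 1–3: Omar → place 1, Mateo → place 2, Vera → place 3, Noor → place 4.

Omar, Mateo, Vera, Noor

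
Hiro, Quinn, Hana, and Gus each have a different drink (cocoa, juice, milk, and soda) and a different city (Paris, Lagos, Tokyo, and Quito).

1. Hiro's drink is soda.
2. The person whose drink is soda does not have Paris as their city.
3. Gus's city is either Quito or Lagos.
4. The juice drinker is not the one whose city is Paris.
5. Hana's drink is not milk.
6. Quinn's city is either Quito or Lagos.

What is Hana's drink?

Clue 1 rules out soda for Hana's drink.
With clues 1–5, milk is impossible for Hana's drink.
With clues 1–6, juice is impossible for Hana's drink.
That leaves cocoa.

cocoa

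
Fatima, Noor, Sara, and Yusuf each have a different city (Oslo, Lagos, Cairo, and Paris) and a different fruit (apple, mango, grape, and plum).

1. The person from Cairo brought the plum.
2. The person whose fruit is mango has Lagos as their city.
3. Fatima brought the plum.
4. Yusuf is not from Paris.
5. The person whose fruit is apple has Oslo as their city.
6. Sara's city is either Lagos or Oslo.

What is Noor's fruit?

With clues 1–3, plum is impossible for Noor's fruit.
With clues 1–6, apple and mango are impossible for Noor's fruit.
That leaves grape.

grape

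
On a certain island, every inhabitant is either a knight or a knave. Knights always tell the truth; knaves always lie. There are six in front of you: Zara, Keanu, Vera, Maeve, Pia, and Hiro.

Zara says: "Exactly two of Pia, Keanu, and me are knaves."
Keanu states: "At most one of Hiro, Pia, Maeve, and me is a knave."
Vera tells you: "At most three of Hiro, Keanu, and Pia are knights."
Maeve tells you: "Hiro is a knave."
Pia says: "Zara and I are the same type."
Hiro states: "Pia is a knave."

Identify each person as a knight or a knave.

Zara: knight, Keanu: knave, Vera: knight, Maeve: knave, Pia: knave, Hiro: knight

Regardless of anyone's role, Vera's statement is true, so Vera is a knight.
Consider Zara. Suppose Zara is a knave.
Then whichever role Pia has, Pia's statement has the wrong truth value — contradiction.
So Zara is a knight.
Consider Keanu. Suppose Keanu is a knight.
Then Zara's statement comes out false, contradicting Zara being a knight.
So Keanu is a knave.
Consider Maeve. Suppose Maeve is a knight.
Then no assignment of the remaining roles makes every statement match its speaker's type — contradiction.
So Maeve is a knave.
Consider Pia. Suppose Pia is a knight.
Then Zara's statement comes out false, contradicting Zara being a knight.
So Pia is a knave.
With that fixed, Hiro's statement is true, so Hiro is a knight.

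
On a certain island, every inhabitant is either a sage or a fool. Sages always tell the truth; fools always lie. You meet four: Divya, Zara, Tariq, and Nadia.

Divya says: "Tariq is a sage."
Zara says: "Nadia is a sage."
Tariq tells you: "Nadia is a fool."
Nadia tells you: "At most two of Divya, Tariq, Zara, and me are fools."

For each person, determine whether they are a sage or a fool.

Divya: fool, Zara: sage, Tariq: fool, Nadia: sage

Consider Divya. Suppose Divya is a sage.
Then no assignment of the remaining roles makes every statement match its speaker's type — contradiction.
So Divya is a fool.
Consider Zara. Suppose Zara is a fool.
Then no assignment of the remaining roles makes every statement match its speaker's type — contradiction.
So Zara is a sage.
Consider Tariq. Suppose Tariq is a sage.
Then Divya's statement comes out true, contradicting Divya being a fool.
So Tariq is a fool.
Consider Nadia. Suppose Nadia is a fool.
Then Zara's statement comes out false, contradicting Zara being a sage.
So Nadia is a sage.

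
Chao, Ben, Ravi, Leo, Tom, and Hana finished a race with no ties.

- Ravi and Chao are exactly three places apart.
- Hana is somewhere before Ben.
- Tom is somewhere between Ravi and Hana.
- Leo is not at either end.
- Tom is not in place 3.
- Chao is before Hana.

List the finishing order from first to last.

From clues 1–2: Ben is in {2,3,4,5,6}.
From clues 1–3: Tom is in {2,3,4,5}.
From clues 1–4: Ben is in {2,4,5,6}.
From clues 1–5: Tom is in {2,4,5}.
From clues 1–6: Ravi → place 1, Tom → place 2, Leo → place 3, Chao → place 4, Hana → place 5, Ben → place 6.

Ravi, Tom, Leo, Chao, Hana, Ben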